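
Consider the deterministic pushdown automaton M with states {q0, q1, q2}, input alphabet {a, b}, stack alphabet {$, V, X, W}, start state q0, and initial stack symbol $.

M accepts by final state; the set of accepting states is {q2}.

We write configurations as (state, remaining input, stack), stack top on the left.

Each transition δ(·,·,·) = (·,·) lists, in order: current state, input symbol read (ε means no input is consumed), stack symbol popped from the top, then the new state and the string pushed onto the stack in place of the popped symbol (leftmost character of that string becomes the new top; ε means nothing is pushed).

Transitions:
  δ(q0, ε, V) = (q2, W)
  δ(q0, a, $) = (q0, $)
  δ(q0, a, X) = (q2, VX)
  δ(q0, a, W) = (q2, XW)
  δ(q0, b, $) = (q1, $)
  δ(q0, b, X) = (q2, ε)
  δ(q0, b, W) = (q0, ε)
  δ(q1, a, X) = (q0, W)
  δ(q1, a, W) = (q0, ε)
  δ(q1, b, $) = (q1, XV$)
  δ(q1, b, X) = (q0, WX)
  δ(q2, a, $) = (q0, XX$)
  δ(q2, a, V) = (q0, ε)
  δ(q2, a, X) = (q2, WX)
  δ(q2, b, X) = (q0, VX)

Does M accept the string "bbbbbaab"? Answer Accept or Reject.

(q0, bbbbbaab, $)
  read b, top $: go to q1, push $ → (q1, bbbbaab, $)
  read b, top $: go to q1, push XV$ → (q1, bbbaab, XV$)
  read b, top X: go to q0, push WX → (q0, bbaab, WXV$)
  read b, top W: go to q0, push ε → (q0, baab, XV$)
  read b, top X: go to q2, push ε → (q2, aab, V$)
  read a, top V: go to q0, push ε → (q0, ab, $)
  read a, top $: go to q0, push $ → (q0, b, $)
  read b, top $: go to q1, push $ → (q1, ε, $)
All input consumed; state q1 ∉ F and no further ε-move applies.

Reject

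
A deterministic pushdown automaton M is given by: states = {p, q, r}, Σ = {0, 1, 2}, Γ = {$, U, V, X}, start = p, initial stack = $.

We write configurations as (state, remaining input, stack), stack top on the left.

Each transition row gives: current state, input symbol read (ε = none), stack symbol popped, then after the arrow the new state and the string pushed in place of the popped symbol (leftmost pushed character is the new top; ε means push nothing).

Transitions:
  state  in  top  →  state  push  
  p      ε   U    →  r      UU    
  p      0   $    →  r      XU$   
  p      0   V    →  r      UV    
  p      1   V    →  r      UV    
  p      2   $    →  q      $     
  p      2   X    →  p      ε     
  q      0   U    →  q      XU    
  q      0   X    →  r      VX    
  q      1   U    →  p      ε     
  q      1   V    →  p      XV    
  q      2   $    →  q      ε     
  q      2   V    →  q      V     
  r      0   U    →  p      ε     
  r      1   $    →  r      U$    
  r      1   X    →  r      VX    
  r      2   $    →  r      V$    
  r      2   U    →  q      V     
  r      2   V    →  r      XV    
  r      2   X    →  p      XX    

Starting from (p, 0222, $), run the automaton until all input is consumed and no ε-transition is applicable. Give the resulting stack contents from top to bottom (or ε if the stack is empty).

(p, 0222, $)
  read 0, top $: go to r, push XU$ → (r, 222, XU$)
  read 2, top X: go to p, push XX → (p, 22, XXU$)
  read 2, top X: go to p, push ε → (p, 2, XU$)
  read 2, top X: go to p, push ε → (p, ε, U$)
  ε-move, top U: go to r, push UU → (r, ε, UU$)
All input consumed in state r with stack UU$.

UU$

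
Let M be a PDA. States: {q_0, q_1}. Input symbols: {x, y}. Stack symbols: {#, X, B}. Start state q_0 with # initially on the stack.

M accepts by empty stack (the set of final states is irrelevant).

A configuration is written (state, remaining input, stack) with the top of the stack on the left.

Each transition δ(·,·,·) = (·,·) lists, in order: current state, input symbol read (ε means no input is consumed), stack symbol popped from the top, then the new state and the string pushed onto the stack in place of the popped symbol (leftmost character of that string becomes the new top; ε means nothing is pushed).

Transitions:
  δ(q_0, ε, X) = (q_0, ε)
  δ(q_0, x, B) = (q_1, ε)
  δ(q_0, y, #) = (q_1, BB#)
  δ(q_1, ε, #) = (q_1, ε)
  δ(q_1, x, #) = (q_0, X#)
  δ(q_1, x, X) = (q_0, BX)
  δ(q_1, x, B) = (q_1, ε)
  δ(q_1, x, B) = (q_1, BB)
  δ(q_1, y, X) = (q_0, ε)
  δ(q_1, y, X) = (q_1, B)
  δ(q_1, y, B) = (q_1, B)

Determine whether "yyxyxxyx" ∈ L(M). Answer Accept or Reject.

One accepting computation: (q_0, yyxyxxyx, #) ⊢ (q_1, yxyxxyx, BB#) ⊢ (q_1, xyxxyx, BB#) ⊢ (q_1, yxxyx, B#) ⊢ (q_1, xxyx, B#) ⊢ (q_1, xyx, BB#) ⊢ (q_1, yx, B#) ⊢ (q_1, x, B#) ⊢ (q_1, ε, #) ⊢ (q_1, ε, ε)
All input consumed and the stack is empty.

Accept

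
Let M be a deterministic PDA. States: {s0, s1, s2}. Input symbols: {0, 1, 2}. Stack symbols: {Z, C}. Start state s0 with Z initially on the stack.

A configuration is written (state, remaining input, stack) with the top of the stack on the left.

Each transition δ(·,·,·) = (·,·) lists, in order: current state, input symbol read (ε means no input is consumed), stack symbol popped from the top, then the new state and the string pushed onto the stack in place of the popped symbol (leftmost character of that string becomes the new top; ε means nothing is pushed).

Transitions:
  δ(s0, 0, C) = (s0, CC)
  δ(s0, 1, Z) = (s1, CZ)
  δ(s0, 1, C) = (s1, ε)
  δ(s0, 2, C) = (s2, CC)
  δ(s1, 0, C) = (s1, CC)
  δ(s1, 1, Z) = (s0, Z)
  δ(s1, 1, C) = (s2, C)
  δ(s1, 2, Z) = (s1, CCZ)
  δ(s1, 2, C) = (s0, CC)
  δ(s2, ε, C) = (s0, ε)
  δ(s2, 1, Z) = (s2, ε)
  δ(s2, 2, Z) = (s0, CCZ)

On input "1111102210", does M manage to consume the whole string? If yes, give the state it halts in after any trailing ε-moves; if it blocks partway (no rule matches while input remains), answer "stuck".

(s0, 1111102210, Z) ⊢ (s1, 111102210, CZ) ⊢ (s2, 11102210, CZ) ⊢ (s0, 11102210, Z) ⊢ (s1, 1102210, CZ) ⊢ (s2, 102210, CZ) ⊢ (s0, 102210, Z) ⊢ (s1, 02210, CZ) ⊢ (s1, 2210, CCZ) ⊢ (s0, 210, CCCZ) ⊢ (s2, 10, CCCCZ) ⊢ (s0, 10, CCCZ) ⊢ (s1, 0, CCZ) ⊢ (s1, ε, CCCZ)
All input consumed; M is in state s1.

s1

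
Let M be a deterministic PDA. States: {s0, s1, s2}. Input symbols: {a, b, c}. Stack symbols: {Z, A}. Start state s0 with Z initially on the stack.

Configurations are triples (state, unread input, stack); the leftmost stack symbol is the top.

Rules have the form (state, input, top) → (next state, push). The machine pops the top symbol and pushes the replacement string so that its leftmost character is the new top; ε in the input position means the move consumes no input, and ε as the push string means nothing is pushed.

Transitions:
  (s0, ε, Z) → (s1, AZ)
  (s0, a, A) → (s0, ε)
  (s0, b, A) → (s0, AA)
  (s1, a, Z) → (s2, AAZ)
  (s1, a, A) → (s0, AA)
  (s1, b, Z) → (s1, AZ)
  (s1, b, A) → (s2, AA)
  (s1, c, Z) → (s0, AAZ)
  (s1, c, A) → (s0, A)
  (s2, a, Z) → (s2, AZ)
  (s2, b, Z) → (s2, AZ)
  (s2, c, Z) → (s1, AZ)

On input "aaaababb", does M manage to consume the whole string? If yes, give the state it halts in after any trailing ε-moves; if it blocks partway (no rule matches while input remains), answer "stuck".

s0

(s0, aaaababb, Z)
  ε-move, top Z: go to s1, push AZ → (s1, aaaababb, AZ)
  read a, top A: go to s0, push AA → (s0, aaababb, AAZ)
  read a, top A: go to s0, push ε → (s0, aababb, AZ)
  read a, top A: go to s0, push ε → (s0, ababb, Z)
  ε-move, top Z: go to s1, push AZ → (s1, ababb, AZ)
  read a, top A: go to s0, push AA → (s0, babb, AAZ)
  read b, top A: go to s0, push AA → (s0, abb, AAAZ)
  read a, top A: go to s0, push ε → (s0, bb, AAZ)
  read b, top A: go to s0, push AA → (s0, b, AAAZ)
  read b, top A: go to s0, push AA → (s0, ε, AAAAZ)
All input consumed; M is in state s0.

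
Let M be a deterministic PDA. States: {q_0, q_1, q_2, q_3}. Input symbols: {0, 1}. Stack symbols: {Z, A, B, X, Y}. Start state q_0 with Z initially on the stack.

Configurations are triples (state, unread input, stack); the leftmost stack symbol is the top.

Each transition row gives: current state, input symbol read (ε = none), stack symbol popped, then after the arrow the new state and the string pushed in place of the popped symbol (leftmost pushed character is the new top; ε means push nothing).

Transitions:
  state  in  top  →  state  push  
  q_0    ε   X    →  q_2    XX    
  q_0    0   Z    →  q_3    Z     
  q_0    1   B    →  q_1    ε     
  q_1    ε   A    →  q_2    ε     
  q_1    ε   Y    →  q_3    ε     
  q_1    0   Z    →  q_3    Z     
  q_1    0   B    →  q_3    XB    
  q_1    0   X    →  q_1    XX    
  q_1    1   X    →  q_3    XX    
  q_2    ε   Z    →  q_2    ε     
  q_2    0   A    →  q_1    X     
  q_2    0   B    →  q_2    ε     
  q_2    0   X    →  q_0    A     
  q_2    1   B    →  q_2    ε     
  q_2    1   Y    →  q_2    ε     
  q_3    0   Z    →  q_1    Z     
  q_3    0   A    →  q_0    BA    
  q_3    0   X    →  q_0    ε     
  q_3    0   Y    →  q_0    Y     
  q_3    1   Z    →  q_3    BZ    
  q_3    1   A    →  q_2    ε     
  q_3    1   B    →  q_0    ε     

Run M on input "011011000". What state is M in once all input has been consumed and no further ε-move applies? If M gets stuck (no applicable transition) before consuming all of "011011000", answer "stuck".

q_3

(q_0, 011011000, Z) ⊢ (q_3, 11011000, Z) ⊢ (q_3, 1011000, BZ) ⊢ (q_0, 011000, Z) ⊢ (q_3, 11000, Z) ⊢ (q_3, 1000, BZ) ⊢ (q_0, 000, Z) ⊢ (q_3, 00, Z) ⊢ (q_1, 0, Z) ⊢ (q_3, ε, Z)
All input consumed; M is in state q_3.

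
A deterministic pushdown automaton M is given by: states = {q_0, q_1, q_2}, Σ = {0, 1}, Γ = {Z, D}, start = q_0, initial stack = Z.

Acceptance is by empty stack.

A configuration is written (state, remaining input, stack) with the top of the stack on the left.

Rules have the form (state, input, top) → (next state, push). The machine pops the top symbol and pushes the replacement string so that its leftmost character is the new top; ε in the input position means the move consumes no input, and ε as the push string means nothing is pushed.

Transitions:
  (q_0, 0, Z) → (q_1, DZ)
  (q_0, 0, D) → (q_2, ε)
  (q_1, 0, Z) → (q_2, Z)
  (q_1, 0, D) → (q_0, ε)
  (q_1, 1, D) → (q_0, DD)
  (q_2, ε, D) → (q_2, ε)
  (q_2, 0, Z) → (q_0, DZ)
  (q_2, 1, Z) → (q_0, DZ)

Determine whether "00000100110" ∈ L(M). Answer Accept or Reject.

(q_0, 00000100110, Z)
  read 0, top Z: go to q_1, push DZ → (q_1, 0000100110, DZ)
  read 0, top D: go to q_0, push ε → (q_0, 000100110, Z)
  read 0, top Z: go to q_1, push DZ → (q_1, 00100110, DZ)
  read 0, top D: go to q_0, push ε → (q_0, 0100110, Z)
  read 0, top Z: go to q_1, push DZ → (q_1, 100110, DZ)
  read 1, top D: go to q_0, push DD → (q_0, 00110, DDZ)
  read 0, top D: go to q_2, push ε → (q_2, 0110, DZ)
  ε-move, top D: go to q_2, push ε → (q_2, 0110, Z)
  read 0, top Z: go to q_0, push DZ → (q_0, 110, DZ)
No transition applies at (q_0, 110, DZ); input not fully consumed.

Reject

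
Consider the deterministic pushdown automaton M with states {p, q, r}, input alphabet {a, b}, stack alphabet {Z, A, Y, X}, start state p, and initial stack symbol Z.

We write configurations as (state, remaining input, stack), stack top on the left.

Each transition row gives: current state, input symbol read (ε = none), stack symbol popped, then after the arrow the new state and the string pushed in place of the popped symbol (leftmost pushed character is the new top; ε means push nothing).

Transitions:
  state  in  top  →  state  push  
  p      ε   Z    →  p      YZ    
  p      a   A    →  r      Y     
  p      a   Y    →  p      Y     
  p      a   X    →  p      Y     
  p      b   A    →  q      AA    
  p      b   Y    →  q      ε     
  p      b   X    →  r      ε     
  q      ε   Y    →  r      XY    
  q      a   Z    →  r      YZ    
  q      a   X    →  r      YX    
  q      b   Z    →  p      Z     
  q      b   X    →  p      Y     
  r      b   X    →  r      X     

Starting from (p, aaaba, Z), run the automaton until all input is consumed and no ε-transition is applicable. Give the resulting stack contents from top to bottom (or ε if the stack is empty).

(p, aaaba, Z)
  ε-move, top Z: go to p, push YZ → (p, aaaba, YZ)
  read a, top Y: go to p, push Y → (p, aaba, YZ)
  read a, top Y: go to p, push Y → (p, aba, YZ)
  read a, top Y: go to p, push Y → (p, ba, YZ)
  read b, top Y: go to q, push ε → (q, a, Z)
  read a, top Z: go to r, push YZ → (r, ε, YZ)
All input consumed in state r with stack YZ.

YZ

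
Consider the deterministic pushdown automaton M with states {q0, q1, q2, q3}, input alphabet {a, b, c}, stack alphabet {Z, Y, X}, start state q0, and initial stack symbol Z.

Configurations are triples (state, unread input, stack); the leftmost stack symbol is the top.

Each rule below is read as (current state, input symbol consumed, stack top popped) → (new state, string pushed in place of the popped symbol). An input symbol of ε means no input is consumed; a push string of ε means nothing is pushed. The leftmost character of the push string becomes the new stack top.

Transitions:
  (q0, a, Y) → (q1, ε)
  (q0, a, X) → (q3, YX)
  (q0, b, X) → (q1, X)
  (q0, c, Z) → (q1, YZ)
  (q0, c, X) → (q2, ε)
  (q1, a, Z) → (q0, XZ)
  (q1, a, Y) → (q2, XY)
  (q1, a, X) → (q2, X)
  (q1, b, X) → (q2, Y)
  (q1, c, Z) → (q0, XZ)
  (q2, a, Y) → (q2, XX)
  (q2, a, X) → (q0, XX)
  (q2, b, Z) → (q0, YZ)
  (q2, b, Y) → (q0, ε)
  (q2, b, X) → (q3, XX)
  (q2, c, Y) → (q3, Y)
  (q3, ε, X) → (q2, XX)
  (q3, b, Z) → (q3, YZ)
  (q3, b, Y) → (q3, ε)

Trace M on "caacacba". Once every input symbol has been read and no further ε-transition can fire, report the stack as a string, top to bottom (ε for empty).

XXXXYZ

(q0, caacacba, Z)
  read c, top Z: go to q1, push YZ → (q1, aacacba, YZ)
  read a, top Y: go to q2, push XY → (q2, acacba, XYZ)
  read a, top X: go to q0, push XX → (q0, cacba, XXYZ)
  read c, top X: go to q2, push ε → (q2, acba, XYZ)
  read a, top X: go to q0, push XX → (q0, cba, XXYZ)
  read c, top X: go to q2, push ε → (q2, ba, XYZ)
  read b, top X: go to q3, push XX → (q3, a, XXYZ)
  ε-move, top X: go to q2, push XX → (q2, a, XXXYZ)
  read a, top X: go to q0, push XX → (q0, ε, XXXXYZ)
All input consumed in state q0 with stack XXXXYZ.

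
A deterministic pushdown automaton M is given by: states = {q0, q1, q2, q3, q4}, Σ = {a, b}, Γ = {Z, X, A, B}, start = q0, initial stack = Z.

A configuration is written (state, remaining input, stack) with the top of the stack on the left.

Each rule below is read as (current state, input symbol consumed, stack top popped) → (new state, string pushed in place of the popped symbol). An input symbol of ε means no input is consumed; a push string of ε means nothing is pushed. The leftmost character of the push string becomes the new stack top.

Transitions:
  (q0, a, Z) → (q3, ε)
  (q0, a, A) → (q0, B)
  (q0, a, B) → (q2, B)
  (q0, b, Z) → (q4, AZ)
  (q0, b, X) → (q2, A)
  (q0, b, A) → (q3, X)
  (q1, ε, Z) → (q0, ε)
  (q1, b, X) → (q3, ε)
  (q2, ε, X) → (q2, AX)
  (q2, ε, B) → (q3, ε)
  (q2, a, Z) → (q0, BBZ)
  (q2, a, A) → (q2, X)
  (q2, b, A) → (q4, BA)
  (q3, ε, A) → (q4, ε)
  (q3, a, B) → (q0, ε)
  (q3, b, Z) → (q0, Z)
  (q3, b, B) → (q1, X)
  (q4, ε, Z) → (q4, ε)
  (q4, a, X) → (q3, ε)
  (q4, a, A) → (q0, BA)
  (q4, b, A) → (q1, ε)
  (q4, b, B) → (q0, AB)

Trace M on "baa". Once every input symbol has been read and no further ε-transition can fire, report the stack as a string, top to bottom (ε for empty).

ε

(q0, baa, Z)
  read b, top Z: go to q4, push AZ → (q4, aa, AZ)
  read a, top A: go to q0, push BA → (q0, a, BAZ)
  read a, top B: go to q2, push B → (q2, ε, BAZ)
  ε-move, top B: go to q3, push ε → (q3, ε, AZ)
  ε-move, top A: go to q4, push ε → (q4, ε, Z)
  ε-move, top Z: go to q4, push ε → (q4, ε, ε)
All input consumed in state q4 with stack ε.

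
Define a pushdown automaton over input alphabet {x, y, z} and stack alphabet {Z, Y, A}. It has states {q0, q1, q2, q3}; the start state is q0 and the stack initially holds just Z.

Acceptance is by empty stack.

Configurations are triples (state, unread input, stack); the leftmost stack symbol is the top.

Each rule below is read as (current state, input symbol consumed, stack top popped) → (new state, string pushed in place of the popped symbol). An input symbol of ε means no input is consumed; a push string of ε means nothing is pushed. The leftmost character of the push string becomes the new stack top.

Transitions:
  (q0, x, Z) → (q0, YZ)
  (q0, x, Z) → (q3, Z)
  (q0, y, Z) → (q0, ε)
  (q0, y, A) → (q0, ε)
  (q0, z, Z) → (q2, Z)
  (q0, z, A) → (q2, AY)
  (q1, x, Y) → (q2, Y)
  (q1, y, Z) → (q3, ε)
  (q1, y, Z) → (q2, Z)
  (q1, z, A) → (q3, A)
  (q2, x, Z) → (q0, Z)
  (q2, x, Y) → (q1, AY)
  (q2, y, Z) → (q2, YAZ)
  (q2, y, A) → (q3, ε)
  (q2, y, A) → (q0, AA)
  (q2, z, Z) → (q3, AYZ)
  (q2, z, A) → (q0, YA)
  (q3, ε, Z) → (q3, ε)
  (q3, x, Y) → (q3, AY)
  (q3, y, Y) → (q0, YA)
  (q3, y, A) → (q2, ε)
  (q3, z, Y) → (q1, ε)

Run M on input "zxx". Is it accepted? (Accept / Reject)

Accept

One accepting computation: (q0, zxx, Z) ⊢ (q2, xx, Z) ⊢ (q0, x, Z) ⊢ (q3, ε, Z) ⊢ (q3, ε, ε)
All input consumed and the stack is empty.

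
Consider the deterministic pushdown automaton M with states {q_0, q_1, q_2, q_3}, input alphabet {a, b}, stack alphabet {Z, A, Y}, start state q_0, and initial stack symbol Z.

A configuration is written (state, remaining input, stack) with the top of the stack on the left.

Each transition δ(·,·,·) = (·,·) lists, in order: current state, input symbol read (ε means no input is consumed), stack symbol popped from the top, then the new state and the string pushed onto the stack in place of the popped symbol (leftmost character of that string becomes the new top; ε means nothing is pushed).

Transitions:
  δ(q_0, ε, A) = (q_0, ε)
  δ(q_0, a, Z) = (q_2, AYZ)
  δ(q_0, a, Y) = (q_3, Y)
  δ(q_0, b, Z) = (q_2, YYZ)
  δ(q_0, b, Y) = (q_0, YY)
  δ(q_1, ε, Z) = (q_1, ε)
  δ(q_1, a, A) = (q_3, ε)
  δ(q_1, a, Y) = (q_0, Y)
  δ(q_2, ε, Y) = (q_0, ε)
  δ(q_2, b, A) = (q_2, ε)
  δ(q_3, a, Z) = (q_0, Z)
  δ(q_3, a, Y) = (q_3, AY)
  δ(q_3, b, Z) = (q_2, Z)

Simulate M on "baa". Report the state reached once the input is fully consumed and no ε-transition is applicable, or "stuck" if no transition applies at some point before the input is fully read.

q_3

(q_0, baa, Z)
  read b, top Z: go to q_2, push YYZ → (q_2, aa, YYZ)
  ε-move, top Y: go to q_0, push ε → (q_0, aa, YZ)
  read a, top Y: go to q_3, push Y → (q_3, a, YZ)
  read a, top Y: go to q_3, push AY → (q_3, ε, AYZ)
All input consumed; M is in state q_3.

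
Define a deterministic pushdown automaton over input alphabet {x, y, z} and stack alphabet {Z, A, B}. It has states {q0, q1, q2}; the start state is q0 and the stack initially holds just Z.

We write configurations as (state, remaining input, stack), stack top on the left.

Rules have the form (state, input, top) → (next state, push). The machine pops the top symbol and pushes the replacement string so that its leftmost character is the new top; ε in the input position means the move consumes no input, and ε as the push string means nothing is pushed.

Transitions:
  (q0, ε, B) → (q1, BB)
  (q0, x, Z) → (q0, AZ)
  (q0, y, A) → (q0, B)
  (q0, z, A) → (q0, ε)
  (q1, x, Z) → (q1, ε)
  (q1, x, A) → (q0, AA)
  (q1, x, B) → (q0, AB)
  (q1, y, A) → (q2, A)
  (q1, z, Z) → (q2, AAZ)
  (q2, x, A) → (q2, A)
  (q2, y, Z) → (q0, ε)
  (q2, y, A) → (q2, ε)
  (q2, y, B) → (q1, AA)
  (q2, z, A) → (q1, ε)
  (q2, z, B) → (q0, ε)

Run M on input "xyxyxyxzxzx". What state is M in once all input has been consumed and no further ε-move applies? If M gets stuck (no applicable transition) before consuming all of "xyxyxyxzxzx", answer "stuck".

q0

(q0, xyxyxyxzxzx, Z)
  read x, top Z: go to q0, push AZ → (q0, yxyxyxzxzx, AZ)
  read y, top A: go to q0, push B → (q0, xyxyxzxzx, BZ)
  ε-move, top B: go to q1, push BB → (q1, xyxyxzxzx, BBZ)
  read x, top B: go to q0, push AB → (q0, yxyxzxzx, ABBZ)
  read y, top A: go to q0, push B → (q0, xyxzxzx, BBBZ)
  ε-move, top B: go to q1, push BB → (q1, xyxzxzx, BBBBZ)
  read x, top B: go to q0, push AB → (q0, yxzxzx, ABBBBZ)
  read y, top A: go to q0, push B → (q0, xzxzx, BBBBBZ)
  ε-move, top B: go to q1, push BB → (q1, xzxzx, BBBBBBZ)
  read x, top B: go to q0, push AB → (q0, zxzx, ABBBBBBZ)
  read z, top A: go to q0, push ε → (q0, xzx, BBBBBBZ)
  ε-move, top B: go to q1, push BB → (q1, xzx, BBBBBBBZ)
  read x, top B: go to q0, push AB → (q0, zx, ABBBBBBBZ)
  read z, top A: go to q0, push ε → (q0, x, BBBBBBBZ)
  ε-move, top B: go to q1, push BB → (q1, x, BBBBBBBBZ)
  read x, top B: go to q0, push AB → (q0, ε, ABBBBBBBBZ)
All input consumed; M is in state q0.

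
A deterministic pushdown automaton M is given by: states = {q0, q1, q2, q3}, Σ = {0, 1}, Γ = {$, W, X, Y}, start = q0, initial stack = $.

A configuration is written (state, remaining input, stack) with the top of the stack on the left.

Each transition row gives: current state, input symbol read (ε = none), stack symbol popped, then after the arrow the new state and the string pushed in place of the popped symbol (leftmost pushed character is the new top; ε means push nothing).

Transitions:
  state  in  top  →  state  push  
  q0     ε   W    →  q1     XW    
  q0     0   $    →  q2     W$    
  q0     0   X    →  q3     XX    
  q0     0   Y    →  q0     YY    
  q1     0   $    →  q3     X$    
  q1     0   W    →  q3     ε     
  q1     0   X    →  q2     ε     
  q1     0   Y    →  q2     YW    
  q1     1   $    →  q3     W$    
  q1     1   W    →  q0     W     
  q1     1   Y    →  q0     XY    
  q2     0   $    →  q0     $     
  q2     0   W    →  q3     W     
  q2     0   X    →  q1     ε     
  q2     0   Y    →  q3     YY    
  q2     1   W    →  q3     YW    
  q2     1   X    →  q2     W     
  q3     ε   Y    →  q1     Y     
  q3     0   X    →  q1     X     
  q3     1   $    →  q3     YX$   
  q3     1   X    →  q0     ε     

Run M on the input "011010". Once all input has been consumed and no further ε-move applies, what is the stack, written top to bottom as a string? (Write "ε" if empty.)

XXYW$

(q0, 011010, $)
  read 0, top $: go to q2, push W$ → (q2, 11010, W$)
  read 1, top W: go to q3, push YW → (q3, 1010, YW$)
  ε-move, top Y: go to q1, push Y → (q1, 1010, YW$)
  read 1, top Y: go to q0, push XY → (q0, 010, XYW$)
  read 0, top X: go to q3, push XX → (q3, 10, XXYW$)
  read 1, top X: go to q0, push ε → (q0, 0, XYW$)
  read 0, top X: go to q3, push XX → (q3, ε, XXYW$)
All input consumed in state q3 with stack XXYW$.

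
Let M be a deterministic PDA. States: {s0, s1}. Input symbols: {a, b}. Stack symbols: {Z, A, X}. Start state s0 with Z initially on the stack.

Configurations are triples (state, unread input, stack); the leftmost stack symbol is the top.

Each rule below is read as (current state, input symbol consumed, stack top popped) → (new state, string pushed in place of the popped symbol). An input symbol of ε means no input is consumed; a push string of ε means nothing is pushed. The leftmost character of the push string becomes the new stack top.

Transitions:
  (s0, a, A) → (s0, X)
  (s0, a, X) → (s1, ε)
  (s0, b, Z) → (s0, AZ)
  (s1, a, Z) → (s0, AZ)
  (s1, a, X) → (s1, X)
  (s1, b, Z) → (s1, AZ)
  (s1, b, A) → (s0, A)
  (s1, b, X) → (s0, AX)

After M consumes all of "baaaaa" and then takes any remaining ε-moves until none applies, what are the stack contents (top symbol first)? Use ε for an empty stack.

(s0, baaaaa, Z) ⊢ (s0, aaaaa, AZ) ⊢ (s0, aaaa, XZ) ⊢ (s1, aaa, Z) ⊢ (s0, aa, AZ) ⊢ (s0, a, XZ) ⊢ (s1, ε, Z)
All input consumed in state s1 with stack Z.

Z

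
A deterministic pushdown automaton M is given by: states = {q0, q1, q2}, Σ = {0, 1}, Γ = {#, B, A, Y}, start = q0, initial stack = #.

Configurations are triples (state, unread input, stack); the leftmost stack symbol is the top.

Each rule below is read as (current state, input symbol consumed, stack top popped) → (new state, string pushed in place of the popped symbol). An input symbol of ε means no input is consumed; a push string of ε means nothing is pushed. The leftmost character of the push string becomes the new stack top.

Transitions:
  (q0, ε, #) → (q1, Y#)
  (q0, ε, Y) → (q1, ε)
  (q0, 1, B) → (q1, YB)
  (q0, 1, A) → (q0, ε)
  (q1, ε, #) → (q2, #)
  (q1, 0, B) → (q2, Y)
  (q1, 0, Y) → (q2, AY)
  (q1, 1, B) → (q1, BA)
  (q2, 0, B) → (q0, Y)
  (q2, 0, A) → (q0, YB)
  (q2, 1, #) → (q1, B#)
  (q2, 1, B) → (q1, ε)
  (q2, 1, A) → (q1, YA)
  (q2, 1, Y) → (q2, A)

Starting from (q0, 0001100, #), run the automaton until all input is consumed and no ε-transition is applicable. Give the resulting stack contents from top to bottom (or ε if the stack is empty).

(q0, 0001100, #)
  ε-move, top #: go to q1, push Y# → (q1, 0001100, Y#)
  read 0, top Y: go to q2, push AY → (q2, 001100, AY#)
  read 0, top A: go to q0, push YB → (q0, 01100, YBY#)
  ε-move, top Y: go to q1, push ε → (q1, 01100, BY#)
  read 0, top B: go to q2, push Y → (q2, 1100, YY#)
  read 1, top Y: go to q2, push A → (q2, 100, AY#)
  read 1, top A: go to q1, push YA → (q1, 00, YAY#)
  read 0, top Y: go to q2, push AY → (q2, 0, AYAY#)
  read 0, top A: go to q0, push YB → (q0, ε, YBYAY#)
  ε-move, top Y: go to q1, push ε → (q1, ε, BYAY#)
All input consumed in state q1 with stack BYAY#.

BYAY#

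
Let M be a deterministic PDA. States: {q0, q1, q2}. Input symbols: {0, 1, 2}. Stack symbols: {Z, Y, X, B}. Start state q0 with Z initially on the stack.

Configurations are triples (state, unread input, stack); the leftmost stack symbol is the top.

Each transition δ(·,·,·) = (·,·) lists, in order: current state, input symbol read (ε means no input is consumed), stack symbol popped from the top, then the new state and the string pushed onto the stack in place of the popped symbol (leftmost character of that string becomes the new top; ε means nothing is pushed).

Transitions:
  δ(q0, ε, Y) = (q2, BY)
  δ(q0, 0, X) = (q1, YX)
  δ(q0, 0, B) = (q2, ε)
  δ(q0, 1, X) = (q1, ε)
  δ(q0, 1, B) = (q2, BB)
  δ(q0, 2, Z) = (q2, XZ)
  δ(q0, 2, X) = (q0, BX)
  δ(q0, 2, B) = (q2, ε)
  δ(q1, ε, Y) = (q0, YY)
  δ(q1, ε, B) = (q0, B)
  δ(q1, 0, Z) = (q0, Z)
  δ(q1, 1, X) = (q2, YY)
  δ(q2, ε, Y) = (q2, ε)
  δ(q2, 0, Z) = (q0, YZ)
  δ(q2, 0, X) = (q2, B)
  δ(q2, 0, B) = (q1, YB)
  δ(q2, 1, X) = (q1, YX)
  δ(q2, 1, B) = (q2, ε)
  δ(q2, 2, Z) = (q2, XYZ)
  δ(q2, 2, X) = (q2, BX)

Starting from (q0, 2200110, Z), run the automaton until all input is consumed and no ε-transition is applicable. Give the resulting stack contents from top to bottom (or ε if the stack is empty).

(q0, 2200110, Z) ⊢ (q2, 200110, XZ) ⊢ (q2, 00110, BXZ) ⊢ (q1, 0110, YBXZ) ⊢ (q0, 0110, YYBXZ) ⊢ (q2, 0110, BYYBXZ) ⊢ (q1, 110, YBYYBXZ) ⊢ (q0, 110, YYBYYBXZ) ⊢ (q2, 110, BYYBYYBXZ) ⊢ (q2, 10, YYBYYBXZ) ⊢ (q2, 10, YBYYBXZ) ⊢ (q2, 10, BYYBXZ) ⊢ (q2, 0, YYBXZ) ⊢ (q2, 0, YBXZ) ⊢ (q2, 0, BXZ) ⊢ (q1, ε, YBXZ) ⊢ (q0, ε, YYBXZ) ⊢ (q2, ε, BYYBXZ)
All input consumed in state q2 with stack BYYBXZ.

BYYBXZ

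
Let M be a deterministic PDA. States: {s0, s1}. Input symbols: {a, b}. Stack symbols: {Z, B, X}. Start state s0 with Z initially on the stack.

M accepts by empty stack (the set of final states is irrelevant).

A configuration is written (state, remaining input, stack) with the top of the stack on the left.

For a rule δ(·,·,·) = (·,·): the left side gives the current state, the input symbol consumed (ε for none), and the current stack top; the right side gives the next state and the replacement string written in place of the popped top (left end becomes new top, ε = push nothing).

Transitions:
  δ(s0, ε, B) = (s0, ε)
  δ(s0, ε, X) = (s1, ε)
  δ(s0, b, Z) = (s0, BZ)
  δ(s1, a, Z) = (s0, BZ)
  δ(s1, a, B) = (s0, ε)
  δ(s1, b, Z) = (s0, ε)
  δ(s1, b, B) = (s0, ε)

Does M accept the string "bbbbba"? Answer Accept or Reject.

(s0, bbbbba, Z)
  read b, top Z: go to s0, push BZ → (s0, bbbba, BZ)
  ε-move, top B: go to s0, push ε → (s0, bbbba, Z)
  read b, top Z: go to s0, push BZ → (s0, bbba, BZ)
  ε-move, top B: go to s0, push ε → (s0, bbba, Z)
  read b, top Z: go to s0, push BZ → (s0, bba, BZ)
  ε-move, top B: go to s0, push ε → (s0, bba, Z)
  read b, top Z: go to s0, push BZ → (s0, ba, BZ)
  ε-move, top B: go to s0, push ε → (s0, ba, Z)
  read b, top Z: go to s0, push BZ → (s0, a, BZ)
  ε-move, top B: go to s0, push ε → (s0, a, Z)
No transition applies at (s0, a, Z); input not fully consumed.

Reject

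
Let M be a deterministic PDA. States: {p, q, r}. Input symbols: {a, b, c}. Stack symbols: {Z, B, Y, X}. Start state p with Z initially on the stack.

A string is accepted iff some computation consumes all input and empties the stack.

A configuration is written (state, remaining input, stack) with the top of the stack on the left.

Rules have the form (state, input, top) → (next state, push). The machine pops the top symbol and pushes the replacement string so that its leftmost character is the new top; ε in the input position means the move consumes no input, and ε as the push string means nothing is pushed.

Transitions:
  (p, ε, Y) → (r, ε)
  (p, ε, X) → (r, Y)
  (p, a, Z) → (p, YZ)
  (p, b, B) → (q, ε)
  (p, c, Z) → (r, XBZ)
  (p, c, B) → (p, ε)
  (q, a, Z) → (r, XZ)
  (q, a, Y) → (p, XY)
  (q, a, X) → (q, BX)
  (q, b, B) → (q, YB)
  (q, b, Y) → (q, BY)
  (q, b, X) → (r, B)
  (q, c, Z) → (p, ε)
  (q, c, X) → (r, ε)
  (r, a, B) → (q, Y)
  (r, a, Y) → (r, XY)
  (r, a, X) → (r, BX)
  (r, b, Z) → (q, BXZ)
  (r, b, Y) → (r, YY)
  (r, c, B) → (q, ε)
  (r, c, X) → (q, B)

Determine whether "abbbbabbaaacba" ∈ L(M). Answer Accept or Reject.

Reject

(p, abbbbabbaaacba, Z)
  read a, top Z: go to p, push YZ → (p, bbbbabbaaacba, YZ)
  ε-move, top Y: go to r, push ε → (r, bbbbabbaaacba, Z)
  read b, top Z: go to q, push BXZ → (q, bbbabbaaacba, BXZ)
  read b, top B: go to q, push YB → (q, bbabbaaacba, YBXZ)
  read b, top Y: go to q, push BY → (q, babbaaacba, BYBXZ)
  read b, top B: go to q, push YB → (q, abbaaacba, YBYBXZ)
  read a, top Y: go to p, push XY → (p, bbaaacba, XYBYBXZ)
  ε-move, top X: go to r, push Y → (r, bbaaacba, YYBYBXZ)
  read b, top Y: go to r, push YY → (r, baaacba, YYYBYBXZ)
  read b, top Y: go to r, push YY → (r, aaacba, YYYYBYBXZ)
  read a, top Y: go to r, push XY → (r, aacba, XYYYYBYBXZ)
  read a, top X: go to r, push BX → (r, acba, BXYYYYBYBXZ)
  read a, top B: go to q, push Y → (q, cba, YXYYYYBYBXZ)
No transition applies at (q, cba, YXYYYYBYBXZ); input not fully consumed.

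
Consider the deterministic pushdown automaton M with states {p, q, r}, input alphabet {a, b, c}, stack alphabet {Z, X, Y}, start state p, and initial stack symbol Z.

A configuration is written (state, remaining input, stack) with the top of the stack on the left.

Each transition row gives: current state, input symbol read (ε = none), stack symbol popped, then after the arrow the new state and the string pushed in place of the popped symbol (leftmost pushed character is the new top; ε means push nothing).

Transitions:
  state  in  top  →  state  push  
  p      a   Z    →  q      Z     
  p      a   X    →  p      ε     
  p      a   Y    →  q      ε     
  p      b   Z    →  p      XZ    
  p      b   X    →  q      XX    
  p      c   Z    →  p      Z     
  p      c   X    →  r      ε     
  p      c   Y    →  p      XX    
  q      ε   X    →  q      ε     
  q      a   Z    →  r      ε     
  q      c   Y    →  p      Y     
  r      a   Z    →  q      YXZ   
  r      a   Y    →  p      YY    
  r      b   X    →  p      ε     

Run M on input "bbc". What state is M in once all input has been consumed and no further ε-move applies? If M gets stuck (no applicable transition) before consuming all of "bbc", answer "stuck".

(p, bbc, Z)
  read b, top Z: go to p, push XZ → (p, bc, XZ)
  read b, top X: go to q, push XX → (q, c, XXZ)
  ε-move, top X: go to q, push ε → (q, c, XZ)
  ε-move, top X: go to q, push ε → (q, c, Z)
No transition for (q, c, top Z); M blocks with input c remaining.

stuck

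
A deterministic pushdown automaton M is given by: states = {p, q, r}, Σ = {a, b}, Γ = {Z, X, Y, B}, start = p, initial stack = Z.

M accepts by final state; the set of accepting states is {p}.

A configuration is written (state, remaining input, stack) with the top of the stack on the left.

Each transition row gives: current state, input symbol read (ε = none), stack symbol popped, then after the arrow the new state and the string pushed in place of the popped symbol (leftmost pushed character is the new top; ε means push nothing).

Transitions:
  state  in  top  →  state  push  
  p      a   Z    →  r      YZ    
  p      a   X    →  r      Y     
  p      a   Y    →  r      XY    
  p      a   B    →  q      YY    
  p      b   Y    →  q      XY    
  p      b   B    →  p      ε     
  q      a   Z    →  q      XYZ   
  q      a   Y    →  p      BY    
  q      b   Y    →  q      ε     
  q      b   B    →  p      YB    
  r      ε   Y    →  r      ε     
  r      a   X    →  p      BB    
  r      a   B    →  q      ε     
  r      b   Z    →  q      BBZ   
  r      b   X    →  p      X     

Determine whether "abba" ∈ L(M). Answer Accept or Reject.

(p, abba, Z)
  read a, top Z: go to r, push YZ → (r, bba, YZ)
  ε-move, top Y: go to r, push ε → (r, bba, Z)
  read b, top Z: go to q, push BBZ → (q, ba, BBZ)
  read b, top B: go to p, push YB → (p, a, YBBZ)
  read a, top Y: go to r, push XY → (r, ε, XYBBZ)
All input consumed; state r ∉ F and no further ε-move applies.

Reject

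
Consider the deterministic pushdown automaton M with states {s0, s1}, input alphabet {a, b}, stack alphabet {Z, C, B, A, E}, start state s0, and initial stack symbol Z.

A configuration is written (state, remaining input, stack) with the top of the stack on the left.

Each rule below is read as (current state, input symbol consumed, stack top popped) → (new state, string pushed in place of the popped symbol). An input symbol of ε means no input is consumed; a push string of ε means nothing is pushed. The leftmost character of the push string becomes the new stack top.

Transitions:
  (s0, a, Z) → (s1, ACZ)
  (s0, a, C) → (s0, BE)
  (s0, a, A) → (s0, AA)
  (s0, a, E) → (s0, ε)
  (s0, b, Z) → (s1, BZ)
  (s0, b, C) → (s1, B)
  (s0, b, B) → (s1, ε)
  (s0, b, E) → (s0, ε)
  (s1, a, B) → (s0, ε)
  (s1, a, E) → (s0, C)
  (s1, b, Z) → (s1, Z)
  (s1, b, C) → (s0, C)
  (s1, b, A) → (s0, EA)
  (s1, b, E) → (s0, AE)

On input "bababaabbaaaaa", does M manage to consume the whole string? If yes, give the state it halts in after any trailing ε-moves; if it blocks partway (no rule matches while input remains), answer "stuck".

(s0, bababaabbaaaaa, Z)
  read b, top Z: go to s1, push BZ → (s1, ababaabbaaaaa, BZ)
  read a, top B: go to s0, push ε → (s0, babaabbaaaaa, Z)
  read b, top Z: go to s1, push BZ → (s1, abaabbaaaaa, BZ)
  read a, top B: go to s0, push ε → (s0, baabbaaaaa, Z)
  read b, top Z: go to s1, push BZ → (s1, aabbaaaaa, BZ)
  read a, top B: go to s0, push ε → (s0, abbaaaaa, Z)
  read a, top Z: go to s1, push ACZ → (s1, bbaaaaa, ACZ)
  read b, top A: go to s0, push EA → (s0, baaaaa, EACZ)
  read b, top E: go to s0, push ε → (s0, aaaaa, ACZ)
  read a, top A: go to s0, push AA → (s0, aaaa, AACZ)
  read a, top A: go to s0, push AA → (s0, aaa, AAACZ)
  read a, top A: go to s0, push AA → (s0, aa, AAAACZ)
  read a, top A: go to s0, push AA → (s0, a, AAAAACZ)
  read a, top A: go to s0, push AA → (s0, ε, AAAAAACZ)
All input consumed; M is in state s0.

s0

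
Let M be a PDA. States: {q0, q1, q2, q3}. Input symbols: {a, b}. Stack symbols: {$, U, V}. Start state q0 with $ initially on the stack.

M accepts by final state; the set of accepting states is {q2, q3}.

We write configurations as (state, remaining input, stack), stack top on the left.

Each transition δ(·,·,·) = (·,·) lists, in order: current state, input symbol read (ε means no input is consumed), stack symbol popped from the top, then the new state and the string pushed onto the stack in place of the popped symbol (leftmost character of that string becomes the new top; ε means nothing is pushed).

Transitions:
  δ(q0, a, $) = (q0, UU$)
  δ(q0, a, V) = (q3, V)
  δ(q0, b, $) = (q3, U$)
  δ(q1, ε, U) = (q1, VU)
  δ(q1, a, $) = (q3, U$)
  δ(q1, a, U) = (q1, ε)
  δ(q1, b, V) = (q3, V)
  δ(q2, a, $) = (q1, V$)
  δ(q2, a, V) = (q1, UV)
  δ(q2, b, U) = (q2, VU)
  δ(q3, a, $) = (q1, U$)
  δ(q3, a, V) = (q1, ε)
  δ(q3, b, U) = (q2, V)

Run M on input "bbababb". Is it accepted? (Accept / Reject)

No computation consumes all input and reaches a final state.

Reject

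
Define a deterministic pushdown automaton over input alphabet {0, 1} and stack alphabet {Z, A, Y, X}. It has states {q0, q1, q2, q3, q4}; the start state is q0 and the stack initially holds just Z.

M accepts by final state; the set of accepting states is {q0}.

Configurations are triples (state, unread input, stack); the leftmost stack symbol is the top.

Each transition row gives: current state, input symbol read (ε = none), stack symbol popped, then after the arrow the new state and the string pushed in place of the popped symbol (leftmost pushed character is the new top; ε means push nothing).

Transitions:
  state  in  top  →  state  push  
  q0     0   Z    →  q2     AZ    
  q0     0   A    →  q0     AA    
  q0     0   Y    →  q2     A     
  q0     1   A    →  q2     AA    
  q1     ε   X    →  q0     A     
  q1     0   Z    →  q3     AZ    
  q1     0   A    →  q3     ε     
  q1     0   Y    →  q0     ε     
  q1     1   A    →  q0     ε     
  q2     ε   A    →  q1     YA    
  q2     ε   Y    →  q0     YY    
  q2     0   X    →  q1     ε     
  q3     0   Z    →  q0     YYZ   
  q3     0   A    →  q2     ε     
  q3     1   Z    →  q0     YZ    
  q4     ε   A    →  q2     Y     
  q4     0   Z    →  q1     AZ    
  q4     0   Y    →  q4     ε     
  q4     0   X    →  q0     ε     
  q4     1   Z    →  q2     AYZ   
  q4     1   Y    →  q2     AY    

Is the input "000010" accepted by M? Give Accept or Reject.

Accept

(q0, 000010, Z)
  read 0, top Z: go to q2, push AZ → (q2, 00010, AZ)
  ε-move, top A: go to q1, push YA → (q1, 00010, YAZ)
  read 0, top Y: go to q0, push ε → (q0, 0010, AZ)
  read 0, top A: go to q0, push AA → (q0, 010, AAZ)
  read 0, top A: go to q0, push AA → (q0, 10, AAAZ)
  read 1, top A: go to q2, push AA → (q2, 0, AAAAZ)
  ε-move, top A: go to q1, push YA → (q1, 0, YAAAAZ)
  read 0, top Y: go to q0, push ε → (q0, ε, AAAAZ)
All input consumed; state q0 ∈ F.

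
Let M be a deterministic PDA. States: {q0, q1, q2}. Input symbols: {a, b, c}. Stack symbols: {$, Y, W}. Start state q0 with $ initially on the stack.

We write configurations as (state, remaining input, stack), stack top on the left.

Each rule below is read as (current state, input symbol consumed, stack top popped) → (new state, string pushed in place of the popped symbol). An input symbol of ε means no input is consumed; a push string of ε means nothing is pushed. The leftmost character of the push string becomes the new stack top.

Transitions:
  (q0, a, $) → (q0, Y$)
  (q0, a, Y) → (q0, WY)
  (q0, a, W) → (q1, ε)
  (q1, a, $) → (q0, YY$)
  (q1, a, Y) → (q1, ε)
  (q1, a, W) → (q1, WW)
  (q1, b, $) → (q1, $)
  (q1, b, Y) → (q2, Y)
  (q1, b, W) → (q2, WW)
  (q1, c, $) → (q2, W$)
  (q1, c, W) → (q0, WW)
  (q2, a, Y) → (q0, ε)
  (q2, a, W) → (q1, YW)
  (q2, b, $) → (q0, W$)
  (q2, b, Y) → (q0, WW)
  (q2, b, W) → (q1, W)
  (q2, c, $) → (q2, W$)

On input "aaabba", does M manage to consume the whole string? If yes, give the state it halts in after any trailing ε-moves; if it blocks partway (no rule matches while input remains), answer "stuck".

q1

(q0, aaabba, $)
  read a, top $: go to q0, push Y$ → (q0, aabba, Y$)
  read a, top Y: go to q0, push WY → (q0, abba, WY$)
  read a, top W: go to q1, push ε → (q1, bba, Y$)
  read b, top Y: go to q2, push Y → (q2, ba, Y$)
  read b, top Y: go to q0, push WW → (q0, a, WW$)
  read a, top W: go to q1, push ε → (q1, ε, W$)
All input consumed; M is in state q1.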